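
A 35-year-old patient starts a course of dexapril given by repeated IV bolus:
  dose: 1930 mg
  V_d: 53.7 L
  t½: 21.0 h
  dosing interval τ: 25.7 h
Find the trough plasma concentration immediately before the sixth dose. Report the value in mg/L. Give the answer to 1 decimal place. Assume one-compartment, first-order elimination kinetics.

C₀ per dose = Dose / Vd = 1930 / 53.7 = 35.94 mg/L
k = ln2 / t½ = 0.693147 / 21.0 = 0.03301 h⁻¹
Fraction remaining after one interval: r = e^(−kτ) = e^(−0.03301 × 25.7) = 0.4281
Before dose 6, 5 doses have been given (aged 1τ, 2τ, 3τ, 4τ, 5τ).
C_trough = C₀ × (r + r² + … + r^5) = C₀ × r(1−r^5)/(1−r)
        = 35.94 × 0.4281 × (1 − 0.01438) / (1 − 0.4281) = 26.52 mg/L

26.5 mg/L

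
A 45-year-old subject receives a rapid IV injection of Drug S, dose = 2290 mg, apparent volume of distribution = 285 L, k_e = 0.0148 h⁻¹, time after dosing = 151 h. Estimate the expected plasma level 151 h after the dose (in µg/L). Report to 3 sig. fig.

C₀ = Dose / Vd = 2290 / 285 = 8.035 mg/L
C = C₀ · e^(−k·t) = 8.035 × e^(−0.01480 × 151)
  = 8.035 × 0.1070 = 0.8597 mg/L
Convert: 0.8597 mg/L × 1000 = 859.7 µg/L

860 µg/L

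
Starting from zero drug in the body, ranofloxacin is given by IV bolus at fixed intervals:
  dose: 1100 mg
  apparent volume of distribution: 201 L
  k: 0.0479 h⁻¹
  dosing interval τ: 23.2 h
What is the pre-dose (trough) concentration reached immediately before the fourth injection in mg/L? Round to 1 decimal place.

C₀ per dose = Dose / Vd = 1100 / 201 = 5.473 mg/L
Fraction remaining after one interval: r = e^(−kτ) = e^(−0.04790 × 23.2) = 0.3291
Before dose 4, 3 doses have been given (aged 1τ, 2τ, 3τ).
C_trough = C₀ × (r + r² + … + r^3) = C₀ × r(1−r^3)/(1−r)
        = 5.473 × 0.3291 × (1 − 0.03564) / (1 − 0.3291) = 2.589 mg/L

2.6 mg/L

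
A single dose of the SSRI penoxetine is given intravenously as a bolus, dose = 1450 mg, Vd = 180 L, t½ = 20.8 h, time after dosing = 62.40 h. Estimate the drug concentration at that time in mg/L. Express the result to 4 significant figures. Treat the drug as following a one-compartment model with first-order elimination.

1.007 mg/L

C₀ = Dose / Vd = 1450 / 180 = 8.056 mg/L
k = ln2 / t½ = 0.693147 / 20.8 = 0.03332 h⁻¹
t / t½ = 62.40 / 20.8 = 3 half-lives
C = C₀ × (1/2)^3 = 8.056 × 0.1250 = 1.007 mg/L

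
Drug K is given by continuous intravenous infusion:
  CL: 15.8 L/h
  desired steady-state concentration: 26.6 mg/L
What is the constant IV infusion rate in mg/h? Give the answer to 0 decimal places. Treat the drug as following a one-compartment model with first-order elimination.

At steady state, infusion rate R₀ = Css × CL = 26.6 × 15.80 = 420.3 mg/h

420 mg/h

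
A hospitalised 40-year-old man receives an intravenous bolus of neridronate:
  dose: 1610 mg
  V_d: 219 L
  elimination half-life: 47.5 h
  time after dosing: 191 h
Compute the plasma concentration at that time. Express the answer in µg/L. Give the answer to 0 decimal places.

453 µg/L

C₀ = Dose / Vd = 1610 / 219 = 7.352 mg/L
k = ln2 / t½ = 0.693147 / 47.5 = 0.01459 h⁻¹
C = C₀ · e^(−k·t) = 7.352 × e^(−0.01459 × 191)
  = 7.352 × 0.06162 = 0.4530 mg/L
Convert: 0.4530 mg/L × 1000 = 453.0 µg/L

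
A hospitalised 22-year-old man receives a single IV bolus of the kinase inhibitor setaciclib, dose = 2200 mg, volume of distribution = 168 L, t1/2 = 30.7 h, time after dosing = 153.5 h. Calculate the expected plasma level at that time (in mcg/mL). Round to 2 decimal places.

C₀ = Dose / Vd = 2200 / 168 = 13.10 mg/L
k = ln2 / t½ = 0.693147 / 30.7 = 0.02258 h⁻¹
t / t½ = 153.5 / 30.7 = 5 half-lives
C = C₀ × (1/2)^5 = 13.10 × 0.03125 = 0.4094 mg/L
(0.4094 mg/L = 0.4094 mcg/mL)

0.41 mcg/mL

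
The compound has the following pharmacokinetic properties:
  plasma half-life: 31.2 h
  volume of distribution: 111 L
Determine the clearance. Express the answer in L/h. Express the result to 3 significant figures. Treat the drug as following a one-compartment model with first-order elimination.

2.47 L/h

k = ln2 / t½ = 0.693147 / 31.2 = 0.02222 h⁻¹
CL = k × Vd = 0.02222 × 111 = 2.466 L/h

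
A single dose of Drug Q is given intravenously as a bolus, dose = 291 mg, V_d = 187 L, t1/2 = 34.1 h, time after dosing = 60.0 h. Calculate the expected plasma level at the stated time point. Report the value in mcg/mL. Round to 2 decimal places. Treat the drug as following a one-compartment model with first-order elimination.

0.46 mcg/mL

C₀ = Dose / Vd = 291.0 / 187 = 1.556 mg/L
k = ln2 / t½ = 0.693147 / 34.1 = 0.02033 h⁻¹
C = C₀ · e^(−k·t) = 1.556 × e^(−0.02033 × 60.0)
  = 1.556 × 0.2953 = 0.4595 mg/L
(0.4595 mg/L = 0.4595 mcg/mL)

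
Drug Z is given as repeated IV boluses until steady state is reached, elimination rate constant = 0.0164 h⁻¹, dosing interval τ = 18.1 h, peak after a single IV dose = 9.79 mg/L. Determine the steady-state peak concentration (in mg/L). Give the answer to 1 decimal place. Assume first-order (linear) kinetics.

e^(−kτ) = e^(−0.01640 × 18.1) = 0.7432
Accumulation ratio R = 1 / (1 − e^(−kτ)) = 1 / (1 − 0.7432) = 3.894
Steady-state peak = C₀ × R = 9.79 × 3.894 = 38.12 mg/L

38.1 mg/L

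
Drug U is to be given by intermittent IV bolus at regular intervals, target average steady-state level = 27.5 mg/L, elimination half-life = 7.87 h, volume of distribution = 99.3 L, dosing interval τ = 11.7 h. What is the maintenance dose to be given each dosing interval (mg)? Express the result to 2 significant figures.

k = ln2 / t½ = 0.693147 / 7.87 = 0.08807 h⁻¹
CL = k × Vd = 0.08807 × 99.3 = 8.745 L/h
At steady state, Dose/τ = Css × CL.
Dose = Css × CL × τ = 27.5 × 8.745 × 11.7 = 2814 mg

2800 mg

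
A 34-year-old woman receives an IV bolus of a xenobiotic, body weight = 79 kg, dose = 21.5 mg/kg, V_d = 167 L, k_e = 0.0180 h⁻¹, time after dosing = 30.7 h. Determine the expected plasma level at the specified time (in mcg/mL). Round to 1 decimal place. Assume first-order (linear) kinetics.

5.9 mcg/mL

Total dose = 21.5 × 79 = 1699 mg
C₀ = Dose / Vd = 1699 / 167 = 10.17 mg/L
C = C₀ · e^(−k·t) = 10.17 × e^(−0.01800 × 30.7)
  = 10.17 × 0.5755 = 5.853 mg/L
(5.853 mg/L = 5.853 mcg/mL)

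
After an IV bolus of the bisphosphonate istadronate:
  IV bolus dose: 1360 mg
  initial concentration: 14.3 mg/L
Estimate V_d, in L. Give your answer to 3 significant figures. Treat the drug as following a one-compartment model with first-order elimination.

Vd = Dose / C₀ = 1360 / 14.3 = 95.10 L

95.1 L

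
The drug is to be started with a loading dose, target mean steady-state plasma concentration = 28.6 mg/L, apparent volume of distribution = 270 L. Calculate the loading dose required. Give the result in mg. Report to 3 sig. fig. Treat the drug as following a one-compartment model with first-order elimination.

LD = Css × Vd = 28.6 × 270 = 7722 mg

7720 mg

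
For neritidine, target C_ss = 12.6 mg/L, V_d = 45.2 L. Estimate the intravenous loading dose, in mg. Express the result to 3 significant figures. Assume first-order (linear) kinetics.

LD = Css × Vd = 12.6 × 45.2 = 569.5 mg

570 mg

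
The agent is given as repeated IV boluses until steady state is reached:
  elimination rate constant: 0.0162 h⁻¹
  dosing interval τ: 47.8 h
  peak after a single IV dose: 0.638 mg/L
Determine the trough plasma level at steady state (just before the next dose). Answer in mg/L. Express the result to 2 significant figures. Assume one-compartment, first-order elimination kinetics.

e^(−kτ) = e^(−0.01620 × 47.8) = 0.4610
Accumulation ratio R = 1 / (1 − e^(−kτ)) = 1 / (1 − 0.4610) = 1.855
Steady-state trough = C₀ × R × e^(−kτ) = 0.638 × 1.855 × 0.4610 = 0.5456 mg/L

0.55 mg/L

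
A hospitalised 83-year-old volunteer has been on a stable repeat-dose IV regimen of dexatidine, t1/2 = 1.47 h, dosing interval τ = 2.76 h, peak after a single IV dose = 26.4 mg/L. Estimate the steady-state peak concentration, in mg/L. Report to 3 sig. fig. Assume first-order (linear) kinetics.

36.3 mg/L

k = ln2 / t½ = 0.693147 / 1.47 = 0.4715 h⁻¹
e^(−kτ) = e^(−0.4715 × 2.76) = 0.2722
Accumulation ratio R = 1 / (1 − e^(−kτ)) = 1 / (1 − 0.2722) = 1.374
Steady-state peak = C₀ × R = 26.4 × 1.374 = 36.27 mg/L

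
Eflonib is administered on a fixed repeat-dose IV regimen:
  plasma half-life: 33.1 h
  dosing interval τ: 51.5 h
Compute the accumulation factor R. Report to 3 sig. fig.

k = ln2 / t½ = 0.693147 / 33.1 = 0.02094 h⁻¹
e^(−kτ) = e^(−0.02094 × 51.5) = 0.3401
Accumulation ratio R = 1 / (1 − e^(−kτ)) = 1 / (1 − 0.3401) = 1.515

1.52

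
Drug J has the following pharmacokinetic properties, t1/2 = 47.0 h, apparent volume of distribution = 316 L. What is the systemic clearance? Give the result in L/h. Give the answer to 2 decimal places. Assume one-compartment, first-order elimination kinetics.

k = ln2 / t½ = 0.693147 / 47.0 = 0.01475 h⁻¹
CL = k × Vd = 0.01475 × 316 = 4.661 L/h

4.66 L/h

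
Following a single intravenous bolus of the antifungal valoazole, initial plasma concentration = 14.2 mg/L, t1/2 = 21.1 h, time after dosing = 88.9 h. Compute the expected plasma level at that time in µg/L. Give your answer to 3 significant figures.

766 µg/L

k = ln2 / t½ = 0.693147 / 21.1 = 0.03285 h⁻¹
C = C₀ · e^(−k·t) = 14.20 × e^(−0.03285 × 88.9)
  = 14.20 × 0.05391 = 0.7655 mg/L
Convert: 0.7655 mg/L × 1000 = 765.5 µg/L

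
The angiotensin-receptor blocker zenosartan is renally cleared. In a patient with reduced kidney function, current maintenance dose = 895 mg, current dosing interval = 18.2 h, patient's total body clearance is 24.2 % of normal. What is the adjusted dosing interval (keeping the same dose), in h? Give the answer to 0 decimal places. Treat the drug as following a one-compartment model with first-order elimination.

To keep the same average steady-state level, dosing rate must scale with clearance.
CL ratio = 24.2 / 100 = 0.2420
New interval (same dose) = 18.2 / 0.2420 = 75.21 h

75 h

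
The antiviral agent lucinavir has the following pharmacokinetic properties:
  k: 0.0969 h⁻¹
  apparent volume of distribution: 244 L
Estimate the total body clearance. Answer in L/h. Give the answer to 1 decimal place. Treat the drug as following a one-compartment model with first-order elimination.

CL = k × Vd = 0.0969 × 244 = 23.64 L/h

23.6 L/h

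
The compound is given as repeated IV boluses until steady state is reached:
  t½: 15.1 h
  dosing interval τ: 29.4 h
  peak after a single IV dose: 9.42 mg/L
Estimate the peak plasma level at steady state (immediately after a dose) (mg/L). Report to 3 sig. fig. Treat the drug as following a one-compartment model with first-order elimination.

k = ln2 / t½ = 0.693147 / 15.1 = 0.04590 h⁻¹
e^(−kτ) = e^(−0.04590 × 29.4) = 0.2594
Accumulation ratio R = 1 / (1 − e^(−kτ)) = 1 / (1 − 0.2594) = 1.350
Steady-state peak = C₀ × R = 9.42 × 1.350 = 12.72 mg/L

12.7 mg/L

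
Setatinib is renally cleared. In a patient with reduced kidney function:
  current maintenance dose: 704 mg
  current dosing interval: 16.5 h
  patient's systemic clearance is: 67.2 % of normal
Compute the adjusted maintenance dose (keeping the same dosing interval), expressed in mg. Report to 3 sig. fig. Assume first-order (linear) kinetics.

To keep the same average steady-state level, dosing rate must scale with clearance.
CL ratio = 67.2 / 100 = 0.6720
New dose (same interval) = 704 × 0.6720 = 473.1 mg

473 mg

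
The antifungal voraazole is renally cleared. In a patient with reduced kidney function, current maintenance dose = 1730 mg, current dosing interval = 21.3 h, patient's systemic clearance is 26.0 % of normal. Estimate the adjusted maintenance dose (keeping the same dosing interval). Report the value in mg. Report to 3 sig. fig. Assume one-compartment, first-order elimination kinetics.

To keep the same average steady-state level, dosing rate must scale with clearance.
CL ratio = 26.0 / 100 = 0.2600
New dose (same interval) = 1730 × 0.2600 = 449.8 mg

450 mg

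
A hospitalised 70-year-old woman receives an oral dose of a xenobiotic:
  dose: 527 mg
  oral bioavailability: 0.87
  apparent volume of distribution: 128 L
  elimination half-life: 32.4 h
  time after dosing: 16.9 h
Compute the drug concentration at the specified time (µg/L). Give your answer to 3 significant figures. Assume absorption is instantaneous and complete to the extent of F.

2500 µg/L

Amount reaching circulation = F × Dose = 0.87 × 527.0 = 458.5 mg
C₀ = F·Dose / Vd = 458.5 / 128 = 3.582 mg/L
k = ln2 / t½ = 0.693147 / 32.4 = 0.02139 h⁻¹
C = C₀ · e^(−k·t) = 3.582 × e^(−0.02139 × 16.9)
  = 3.582 × 0.6966 = 2.495 mg/L
Convert: 2.495 mg/L × 1000 = 2495 µg/L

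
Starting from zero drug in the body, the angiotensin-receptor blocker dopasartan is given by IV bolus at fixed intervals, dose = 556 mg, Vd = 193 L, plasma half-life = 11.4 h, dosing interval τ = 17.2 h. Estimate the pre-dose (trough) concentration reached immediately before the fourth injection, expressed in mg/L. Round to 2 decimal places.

1.49 mg/L

C₀ per dose = Dose / Vd = 556 / 193 = 2.881 mg/L
k = ln2 / t½ = 0.693147 / 11.4 = 0.06080 h⁻¹
Fraction remaining after one interval: r = e^(−kτ) = e^(−0.06080 × 17.2) = 0.3514
Before dose 4, 3 doses have been given (aged 1τ, 2τ, 3τ).
C_trough = C₀ × (r + r² + … + r^3) = C₀ × r(1−r^3)/(1−r)
        = 2.881 × 0.3514 × (1 − 0.04339) / (1 − 0.3514) = 1.493 mg/L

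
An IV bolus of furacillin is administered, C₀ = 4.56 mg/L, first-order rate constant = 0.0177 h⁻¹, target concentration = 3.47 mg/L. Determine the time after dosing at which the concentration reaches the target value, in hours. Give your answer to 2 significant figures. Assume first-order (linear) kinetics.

t = ln(C₀ / C) / k = ln(4.560 / 3.47) / 0.01770
  = ln(1.314) / 0.01770 = 0.2731 / 0.01770 = 15.43 h

15 h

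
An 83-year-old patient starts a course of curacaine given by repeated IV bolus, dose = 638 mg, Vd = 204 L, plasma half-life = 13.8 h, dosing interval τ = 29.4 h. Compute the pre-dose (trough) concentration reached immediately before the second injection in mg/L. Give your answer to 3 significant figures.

C₀ per dose = Dose / Vd = 638 / 204 = 3.127 mg/L
k = ln2 / t½ = 0.693147 / 13.8 = 0.05023 h⁻¹
Fraction remaining after one interval: r = e^(−kτ) = e^(−0.05023 × 29.4) = 0.2284
Before dose 2, 1 dose has been given (aged 1τ).
C_trough = C₀ × r = 3.127 × 0.2284 = 0.7142 mg/L

0.714 mg/L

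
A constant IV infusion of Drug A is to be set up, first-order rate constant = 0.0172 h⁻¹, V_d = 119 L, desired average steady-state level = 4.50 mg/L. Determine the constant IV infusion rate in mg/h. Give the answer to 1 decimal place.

9.2 mg/h

CL = k × Vd = 0.01720 × 119 = 2.047 L/h
At steady state, infusion rate R₀ = Css × CL = 4.50 × 2.047 = 9.212 mg/h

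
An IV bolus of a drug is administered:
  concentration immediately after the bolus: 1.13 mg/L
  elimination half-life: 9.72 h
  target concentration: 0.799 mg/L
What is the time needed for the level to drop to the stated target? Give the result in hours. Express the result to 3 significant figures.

4.86 h

k = ln2 / t½ = 0.693147 / 9.72 = 0.07131 h⁻¹
t = ln(C₀ / C) / k = ln(1.130 / 0.799) / 0.07131
  = ln(1.414) / 0.07131 = 0.3464 / 0.07131 = 4.858 h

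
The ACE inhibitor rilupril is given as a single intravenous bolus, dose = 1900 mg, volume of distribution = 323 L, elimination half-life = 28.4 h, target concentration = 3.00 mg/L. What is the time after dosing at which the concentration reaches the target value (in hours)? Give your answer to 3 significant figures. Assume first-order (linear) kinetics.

C₀ = Dose / Vd = 1900 / 323 = 5.882 mg/L
k = ln2 / t½ = 0.693147 / 28.4 = 0.02441 h⁻¹
t = ln(C₀ / C) / k = ln(5.882 / 3.00) / 0.02441
  = ln(1.961) / 0.02441 = 0.6735 / 0.02441 = 27.59 h

27.6 h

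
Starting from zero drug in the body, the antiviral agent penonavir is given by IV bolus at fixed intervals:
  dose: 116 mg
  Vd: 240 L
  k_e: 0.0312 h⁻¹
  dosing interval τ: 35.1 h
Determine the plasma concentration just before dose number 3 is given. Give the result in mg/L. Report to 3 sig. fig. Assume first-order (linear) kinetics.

C₀ per dose = Dose / Vd = 116 / 240 = 0.4833 mg/L
Fraction remaining after one interval: r = e^(−kτ) = e^(−0.03120 × 35.1) = 0.3345
Before dose 3, 2 doses have been given (aged 1τ, 2τ).
C_trough = C₀ × (r + r²) = 0.4833 × (0.3345 + 0.1119) = 0.2157 mg/L

0.216 mg/L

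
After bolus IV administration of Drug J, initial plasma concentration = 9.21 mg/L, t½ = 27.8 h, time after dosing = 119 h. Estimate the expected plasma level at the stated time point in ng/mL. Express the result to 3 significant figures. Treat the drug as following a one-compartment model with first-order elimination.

474 ng/mL

k = ln2 / t½ = 0.693147 / 27.8 = 0.02493 h⁻¹
C = C₀ · e^(−k·t) = 9.210 × e^(−0.02493 × 119)
  = 9.210 × 0.05147 = 0.4740 mg/L
Convert: 0.4740 mg/L × 1000 = 474.0 ng/mL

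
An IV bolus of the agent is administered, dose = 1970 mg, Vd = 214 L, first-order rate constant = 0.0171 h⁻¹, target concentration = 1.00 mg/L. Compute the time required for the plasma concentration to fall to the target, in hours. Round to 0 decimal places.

C₀ = Dose / Vd = 1970 / 214 = 9.206 mg/L
t = ln(C₀ / C) / k = ln(9.206 / 1.00) / 0.01710
  = ln(9.206) / 0.01710 = 2.220 / 0.01710 = 129.8 h

130 h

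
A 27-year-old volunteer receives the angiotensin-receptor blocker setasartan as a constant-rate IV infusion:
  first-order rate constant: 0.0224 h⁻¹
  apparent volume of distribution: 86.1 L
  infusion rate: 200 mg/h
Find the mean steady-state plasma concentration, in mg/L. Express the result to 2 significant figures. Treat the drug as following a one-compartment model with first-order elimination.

100 mg/L

CL = k × Vd = 0.02240 × 86.1 = 1.929 L/h
At steady state Css = R₀ / CL = 200 / 1.929 = 103.7 mg/L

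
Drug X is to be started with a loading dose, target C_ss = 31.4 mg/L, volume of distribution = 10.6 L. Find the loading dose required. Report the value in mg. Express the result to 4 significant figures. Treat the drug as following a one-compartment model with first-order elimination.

332.8 mg

LD = Css × Vd = 31.4 × 10.6 = 332.8 mg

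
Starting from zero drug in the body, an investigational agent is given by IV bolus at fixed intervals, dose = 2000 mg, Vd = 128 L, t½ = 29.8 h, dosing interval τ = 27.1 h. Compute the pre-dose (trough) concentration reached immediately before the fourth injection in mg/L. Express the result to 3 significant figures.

C₀ per dose = Dose / Vd = 2000 / 128 = 15.63 mg/L
k = ln2 / t½ = 0.693147 / 29.8 = 0.02326 h⁻¹
Fraction remaining after one interval: r = e^(−kτ) = e^(−0.02326 × 27.1) = 0.5324
Before dose 4, 3 doses have been given (aged 1τ, 2τ, 3τ).
C_trough = C₀ × (r + r² + … + r^3) = C₀ × r(1−r^3)/(1−r)
        = 15.63 × 0.5324 × (1 − 0.1509) / (1 − 0.5324) = 15.11 mg/L

15.1 mg/L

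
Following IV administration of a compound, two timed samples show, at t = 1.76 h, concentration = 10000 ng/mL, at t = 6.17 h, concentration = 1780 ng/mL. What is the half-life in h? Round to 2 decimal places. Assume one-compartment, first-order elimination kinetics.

1.77 h

k = ln(C₁/C₂) / (t₂ − t₁) = ln(10000/1780) / (6.17 − 1.76)
  = 1.726 / 4.410 = 0.3914 h⁻¹
t½ = ln2 / k = 0.693147 / 0.3914 = 1.771 h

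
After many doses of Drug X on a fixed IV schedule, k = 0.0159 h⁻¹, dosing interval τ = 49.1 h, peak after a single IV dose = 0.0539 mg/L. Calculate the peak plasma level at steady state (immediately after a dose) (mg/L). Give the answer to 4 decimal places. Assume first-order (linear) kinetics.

0.0995 mg/L

e^(−kτ) = e^(−0.01590 × 49.1) = 0.4581
Accumulation ratio R = 1 / (1 − e^(−kτ)) = 1 / (1 − 0.4581) = 1.845
Steady-state peak = C₀ × R = 0.0539 × 1.845 = 0.09945 mg/L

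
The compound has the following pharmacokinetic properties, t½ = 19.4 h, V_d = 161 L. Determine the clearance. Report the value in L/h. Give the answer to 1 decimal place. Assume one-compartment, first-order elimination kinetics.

k = ln2 / t½ = 0.693147 / 19.4 = 0.03573 h⁻¹
CL = k × Vd = 0.03573 × 161 = 5.753 L/h

5.8 L/h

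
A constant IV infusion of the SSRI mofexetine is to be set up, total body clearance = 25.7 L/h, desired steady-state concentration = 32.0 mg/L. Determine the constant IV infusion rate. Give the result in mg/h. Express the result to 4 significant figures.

At steady state, infusion rate R₀ = Css × CL = 32.0 × 25.70 = 822.4 mg/h

822.4 mg/h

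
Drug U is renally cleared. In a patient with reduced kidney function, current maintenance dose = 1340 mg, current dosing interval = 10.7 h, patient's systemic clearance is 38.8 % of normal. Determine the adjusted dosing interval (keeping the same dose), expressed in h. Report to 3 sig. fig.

To keep the same average steady-state level, dosing rate must scale with clearance.
CL ratio = 38.8 / 100 = 0.3880
New interval (same dose) = 10.7 / 0.3880 = 27.58 h

27.6 h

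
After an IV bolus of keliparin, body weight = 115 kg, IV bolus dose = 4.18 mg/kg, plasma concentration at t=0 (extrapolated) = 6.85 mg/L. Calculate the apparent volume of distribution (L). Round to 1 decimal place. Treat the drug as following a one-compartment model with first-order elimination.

70.2 L

Dose = 4.18 × 115 = 480.7 mg
Vd = Dose / C₀ = 480.7 / 6.85 = 70.18 L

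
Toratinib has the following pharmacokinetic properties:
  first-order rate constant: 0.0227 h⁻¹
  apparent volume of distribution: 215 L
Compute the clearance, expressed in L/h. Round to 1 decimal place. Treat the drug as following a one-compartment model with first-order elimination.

4.9 L/h

CL = k × Vd = 0.0227 × 215 = 4.881 L/h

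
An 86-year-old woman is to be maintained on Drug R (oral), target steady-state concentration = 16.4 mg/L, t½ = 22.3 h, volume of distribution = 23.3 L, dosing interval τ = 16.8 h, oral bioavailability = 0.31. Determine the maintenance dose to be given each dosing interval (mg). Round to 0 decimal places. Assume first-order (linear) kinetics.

644 mg

k = ln2 / t½ = 0.693147 / 22.3 = 0.03108 h⁻¹
CL = k × Vd = 0.03108 × 23.3 = 0.7242 L/h
At steady state, F × (Dose/τ) = Css × CL.
Dose = Css × CL × τ / F = 16.4 × 0.7242 × 16.8 / 0.31 = 643.7 mg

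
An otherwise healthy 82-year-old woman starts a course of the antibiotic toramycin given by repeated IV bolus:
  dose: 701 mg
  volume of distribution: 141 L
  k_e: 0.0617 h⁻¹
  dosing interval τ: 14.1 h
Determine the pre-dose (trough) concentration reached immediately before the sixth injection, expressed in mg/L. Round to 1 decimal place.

3.5 mg/L

C₀ per dose = Dose / Vd = 701 / 141 = 4.972 mg/L
Fraction remaining after one interval: r = e^(−kτ) = e^(−0.06170 × 14.1) = 0.4190
Before dose 6, 5 doses have been given (aged 1τ, 2τ, 3τ, 4τ, 5τ).
C_trough = C₀ × (r + r² + … + r^5) = C₀ × r(1−r^5)/(1−r)
        = 4.972 × 0.4190 × (1 − 0.01291) / (1 − 0.4190) = 3.539 mg/L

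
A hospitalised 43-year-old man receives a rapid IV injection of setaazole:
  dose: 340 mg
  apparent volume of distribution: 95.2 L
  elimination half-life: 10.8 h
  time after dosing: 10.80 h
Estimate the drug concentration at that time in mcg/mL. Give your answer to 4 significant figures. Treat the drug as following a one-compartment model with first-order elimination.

1.786 mcg/mL

C₀ = Dose / Vd = 340.0 / 95.2 = 3.571 mg/L
k = ln2 / t½ = 0.693147 / 10.8 = 0.06418 h⁻¹
t / t½ = 10.80 / 10.8 = 1 half-lives
C = C₀ × (1/2)^1 = 3.571 × 0.5000 = 1.786 mg/L
(1.786 mg/L = 1.786 mcg/mL)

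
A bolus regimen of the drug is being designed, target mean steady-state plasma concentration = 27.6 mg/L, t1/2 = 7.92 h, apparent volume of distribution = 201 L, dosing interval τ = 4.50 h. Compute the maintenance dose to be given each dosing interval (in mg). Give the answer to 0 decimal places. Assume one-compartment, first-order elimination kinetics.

2185 mg

k = ln2 / t½ = 0.693147 / 7.92 = 0.08752 h⁻¹
CL = k × Vd = 0.08752 × 201 = 17.59 L/h
At steady state, Dose/τ = Css × CL.
Dose = Css × CL × τ = 27.6 × 17.59 × 4.50 = 2185 mg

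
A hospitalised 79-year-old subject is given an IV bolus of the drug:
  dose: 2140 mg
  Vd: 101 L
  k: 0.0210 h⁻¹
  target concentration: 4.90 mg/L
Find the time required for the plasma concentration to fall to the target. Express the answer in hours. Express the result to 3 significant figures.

C₀ = Dose / Vd = 2140 / 101 = 21.19 mg/L
t = ln(C₀ / C) / k = ln(21.19 / 4.90) / 0.02100
  = ln(4.324) / 0.02100 = 1.464 / 0.02100 = 69.71 h

69.7 h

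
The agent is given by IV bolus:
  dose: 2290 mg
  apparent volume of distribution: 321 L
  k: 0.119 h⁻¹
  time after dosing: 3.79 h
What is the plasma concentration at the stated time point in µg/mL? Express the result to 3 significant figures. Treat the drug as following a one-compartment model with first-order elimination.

4.54 µg/mL

C₀ = Dose / Vd = 2290 / 321 = 7.134 mg/L
C = C₀ · e^(−k·t) = 7.134 × e^(−0.1190 × 3.79)
  = 7.134 × 0.6370 = 4.544 mg/L
(4.544 mg/L = 4.544 µg/mL)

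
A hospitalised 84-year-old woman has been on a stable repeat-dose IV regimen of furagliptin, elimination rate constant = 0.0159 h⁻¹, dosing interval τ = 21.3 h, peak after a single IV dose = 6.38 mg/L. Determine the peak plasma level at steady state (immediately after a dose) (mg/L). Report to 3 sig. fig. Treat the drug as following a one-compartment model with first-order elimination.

22.2 mg/L

e^(−kτ) = e^(−0.01590 × 21.3) = 0.7127
Accumulation ratio R = 1 / (1 − e^(−kτ)) = 1 / (1 − 0.7127) = 3.481
Steady-state peak = C₀ × R = 6.38 × 3.481 = 22.21 mg/L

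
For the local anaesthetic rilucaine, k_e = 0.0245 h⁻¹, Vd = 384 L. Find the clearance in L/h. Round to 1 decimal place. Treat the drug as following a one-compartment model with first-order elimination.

CL = k × Vd = 0.0245 × 384 = 9.408 L/h

9.4 L/h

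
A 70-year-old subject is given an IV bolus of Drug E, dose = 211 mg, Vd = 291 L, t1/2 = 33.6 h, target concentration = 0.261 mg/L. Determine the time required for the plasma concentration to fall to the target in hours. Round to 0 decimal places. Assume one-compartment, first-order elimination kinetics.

C₀ = Dose / Vd = 211.0 / 291 = 0.7251 mg/L
k = ln2 / t½ = 0.693147 / 33.6 = 0.02063 h⁻¹
t = ln(C₀ / C) / k = ln(0.7251 / 0.261) / 0.02063
  = ln(2.778) / 0.02063 = 1.022 / 0.02063 = 49.54 h

50 h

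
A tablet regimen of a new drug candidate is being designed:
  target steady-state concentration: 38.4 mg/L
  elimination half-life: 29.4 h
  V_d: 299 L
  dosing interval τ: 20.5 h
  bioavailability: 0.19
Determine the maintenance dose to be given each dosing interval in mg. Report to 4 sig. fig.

29210 mg

k = ln2 / t½ = 0.693147 / 29.4 = 0.02358 h⁻¹
CL = k × Vd = 0.02358 × 299 = 7.050 L/h
At steady state, F × (Dose/τ) = Css × CL.
Dose = Css × CL × τ / F = 38.4 × 7.050 × 20.5 / 0.19 = 29210 mg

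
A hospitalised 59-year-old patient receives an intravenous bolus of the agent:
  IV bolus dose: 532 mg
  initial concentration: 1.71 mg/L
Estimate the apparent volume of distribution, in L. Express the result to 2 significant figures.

Vd = Dose / C₀ = 532.0 / 1.71 = 311.1 L

310 L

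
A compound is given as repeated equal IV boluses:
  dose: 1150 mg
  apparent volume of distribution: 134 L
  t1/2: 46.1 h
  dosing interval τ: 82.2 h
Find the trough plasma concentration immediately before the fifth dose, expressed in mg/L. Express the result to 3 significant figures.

C₀ per dose = Dose / Vd = 1150 / 134 = 8.582 mg/L
k = ln2 / t½ = 0.693147 / 46.1 = 0.01504 h⁻¹
Fraction remaining after one interval: r = e^(−kτ) = e^(−0.01504 × 82.2) = 0.2905
Before dose 5, 4 doses have been given (aged 1τ, 2τ, 3τ, 4τ).
C_trough = C₀ × (r + r² + … + r^4) = C₀ × r(1−r^4)/(1−r)
        = 8.582 × 0.2905 × (1 − 0.007122) / (1 − 0.2905) = 3.489 mg/L

3.49 mg/L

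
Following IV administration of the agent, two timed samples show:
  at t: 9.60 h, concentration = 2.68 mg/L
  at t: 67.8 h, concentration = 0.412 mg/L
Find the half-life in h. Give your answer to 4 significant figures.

k = ln(C₁/C₂) / (t₂ − t₁) = ln(2.68/0.412) / (67.8 − 9.60)
  = 1.873 / 58.20 = 0.03218 h⁻¹
t½ = ln2 / k = 0.693147 / 0.03218 = 21.54 h

21.54 h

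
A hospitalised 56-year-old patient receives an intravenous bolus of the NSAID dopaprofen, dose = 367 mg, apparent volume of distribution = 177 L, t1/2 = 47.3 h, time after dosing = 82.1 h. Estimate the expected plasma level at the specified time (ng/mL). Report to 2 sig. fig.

C₀ = Dose / Vd = 367.0 / 177 = 2.073 mg/L
k = ln2 / t½ = 0.693147 / 47.3 = 0.01465 h⁻¹
C = C₀ · e^(−k·t) = 2.073 × e^(−0.01465 × 82.1)
  = 2.073 × 0.3004 = 0.6227 mg/L
Convert: 0.6227 mg/L × 1000 = 622.7 ng/mL

620 ng/mL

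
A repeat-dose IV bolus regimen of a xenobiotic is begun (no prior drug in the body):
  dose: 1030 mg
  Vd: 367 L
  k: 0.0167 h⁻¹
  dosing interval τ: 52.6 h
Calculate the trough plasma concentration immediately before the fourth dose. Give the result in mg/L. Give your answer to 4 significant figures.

1.852 mg/L

C₀ per dose = Dose / Vd = 1030 / 367 = 2.807 mg/L
Fraction remaining after one interval: r = e^(−kτ) = e^(−0.01670 × 52.6) = 0.4154
Before dose 4, 3 doses have been given (aged 1τ, 2τ, 3τ).
C_trough = C₀ × (r + r² + … + r^3) = C₀ × r(1−r^3)/(1−r)
        = 2.807 × 0.4154 × (1 − 0.07168) / (1 − 0.4154) = 1.852 mg/L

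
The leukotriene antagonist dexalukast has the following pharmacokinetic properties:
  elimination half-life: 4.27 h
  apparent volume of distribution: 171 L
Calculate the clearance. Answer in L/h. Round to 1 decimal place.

k = ln2 / t½ = 0.693147 / 4.27 = 0.1623 h⁻¹
CL = k × Vd = 0.1623 × 171 = 27.75 L/h

27.8 L/h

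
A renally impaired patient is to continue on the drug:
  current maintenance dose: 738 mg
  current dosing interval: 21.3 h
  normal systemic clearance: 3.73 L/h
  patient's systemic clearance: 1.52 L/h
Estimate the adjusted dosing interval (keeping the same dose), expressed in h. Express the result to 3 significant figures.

To keep the same average steady-state level, dosing rate must scale with clearance.
CL ratio = 1.52 / 3.73 = 0.4075
New interval (same dose) = 21.3 / 0.4075 = 52.27 h

52.3 h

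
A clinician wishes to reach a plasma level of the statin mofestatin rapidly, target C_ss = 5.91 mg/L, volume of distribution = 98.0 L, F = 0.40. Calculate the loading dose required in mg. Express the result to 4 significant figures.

1448 mg

LD = Css × Vd / F = 5.91 × 98.0 / 0.40 = 1448 mg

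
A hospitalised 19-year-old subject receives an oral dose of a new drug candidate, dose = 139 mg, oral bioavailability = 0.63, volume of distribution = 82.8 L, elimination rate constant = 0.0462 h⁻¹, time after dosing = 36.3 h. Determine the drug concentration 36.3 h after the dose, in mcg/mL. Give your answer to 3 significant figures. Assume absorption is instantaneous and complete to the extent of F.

0.198 mcg/mL

Amount reaching circulation = F × Dose = 0.63 × 139.0 = 87.57 mg
C₀ = F·Dose / Vd = 87.57 / 82.8 = 1.058 mg/L
C = C₀ · e^(−k·t) = 1.058 × e^(−0.04620 × 36.3)
  = 1.058 × 0.1869 = 0.1977 mg/L
(0.1977 mg/L = 0.1977 mcg/mL)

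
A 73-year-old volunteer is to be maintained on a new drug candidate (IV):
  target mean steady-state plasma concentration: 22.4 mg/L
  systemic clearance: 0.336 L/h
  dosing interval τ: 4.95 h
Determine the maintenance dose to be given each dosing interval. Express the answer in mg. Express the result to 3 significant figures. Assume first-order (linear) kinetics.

At steady state, Dose/τ = Css × CL.
Dose = Css × CL × τ = 22.4 × 0.3360 × 4.95 = 37.26 mg

37.3 mg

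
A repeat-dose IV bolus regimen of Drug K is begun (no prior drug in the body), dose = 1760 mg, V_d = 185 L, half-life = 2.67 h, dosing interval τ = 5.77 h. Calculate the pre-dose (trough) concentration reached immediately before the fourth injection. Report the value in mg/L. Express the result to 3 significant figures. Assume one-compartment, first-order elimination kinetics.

C₀ per dose = Dose / Vd = 1760 / 185 = 9.514 mg/L
k = ln2 / t½ = 0.693147 / 2.67 = 0.2596 h⁻¹
Fraction remaining after one interval: r = e^(−kτ) = e^(−0.2596 × 5.77) = 0.2236
Before dose 4, 3 doses have been given (aged 1τ, 2τ, 3τ).
C_trough = C₀ × (r + r² + … + r^3) = C₀ × r(1−r^3)/(1−r)
        = 9.514 × 0.2236 × (1 − 0.01118) / (1 − 0.2236) = 2.709 mg/L

2.71 mg/L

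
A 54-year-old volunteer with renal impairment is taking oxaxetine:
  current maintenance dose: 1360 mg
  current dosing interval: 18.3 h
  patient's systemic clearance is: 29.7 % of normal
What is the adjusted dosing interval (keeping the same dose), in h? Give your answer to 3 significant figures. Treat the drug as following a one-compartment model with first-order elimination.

61.6 h

To keep the same average steady-state level, dosing rate must scale with clearance.
CL ratio = 29.7 / 100 = 0.2970
New interval (same dose) = 18.3 / 0.2970 = 61.62 h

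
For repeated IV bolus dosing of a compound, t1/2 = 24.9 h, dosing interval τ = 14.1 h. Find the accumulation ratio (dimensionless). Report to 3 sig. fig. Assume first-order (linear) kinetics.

k = ln2 / t½ = 0.693147 / 24.9 = 0.02784 h⁻¹
e^(−kτ) = e^(−0.02784 × 14.1) = 0.6753
Accumulation ratio R = 1 / (1 − e^(−kτ)) = 1 / (1 − 0.6753) = 3.080

3.08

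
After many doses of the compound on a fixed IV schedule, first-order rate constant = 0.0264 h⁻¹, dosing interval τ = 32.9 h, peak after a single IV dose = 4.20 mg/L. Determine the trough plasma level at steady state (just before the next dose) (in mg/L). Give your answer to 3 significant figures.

3.04 mg/L

e^(−kτ) = e^(−0.02640 × 32.9) = 0.4196
Accumulation ratio R = 1 / (1 − e^(−kτ)) = 1 / (1 − 0.4196) = 1.723
Steady-state trough = C₀ × R × e^(−kτ) = 4.20 × 1.723 × 0.4196 = 3.036 mg/L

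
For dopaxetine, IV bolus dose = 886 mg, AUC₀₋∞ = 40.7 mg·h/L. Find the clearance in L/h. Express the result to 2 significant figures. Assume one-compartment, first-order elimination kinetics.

CL = Dose / AUC = 886 / 40.7 = 21.77 L/h

22 L/h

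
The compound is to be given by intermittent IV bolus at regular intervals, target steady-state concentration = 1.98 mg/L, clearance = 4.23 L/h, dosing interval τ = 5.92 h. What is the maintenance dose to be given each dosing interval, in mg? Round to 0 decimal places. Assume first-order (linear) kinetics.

At steady state, Dose/τ = Css × CL.
Dose = Css × CL × τ = 1.98 × 4.230 × 5.92 = 49.58 mg

50 mg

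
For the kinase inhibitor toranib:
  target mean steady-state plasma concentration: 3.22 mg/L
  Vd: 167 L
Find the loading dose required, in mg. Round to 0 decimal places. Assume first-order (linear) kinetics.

538 mg

LD = Css × Vd = 3.22 × 167 = 537.7 mg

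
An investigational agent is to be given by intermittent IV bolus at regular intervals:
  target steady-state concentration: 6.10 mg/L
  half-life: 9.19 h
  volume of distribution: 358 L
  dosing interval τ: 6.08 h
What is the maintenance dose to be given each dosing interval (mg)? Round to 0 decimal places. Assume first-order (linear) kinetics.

k = ln2 / t½ = 0.693147 / 9.19 = 0.07542 h⁻¹
CL = k × Vd = 0.07542 × 358 = 27.00 L/h
At steady state, Dose/τ = Css × CL.
Dose = Css × CL × τ = 6.10 × 27.00 × 6.08 = 1001 mg

1001 mg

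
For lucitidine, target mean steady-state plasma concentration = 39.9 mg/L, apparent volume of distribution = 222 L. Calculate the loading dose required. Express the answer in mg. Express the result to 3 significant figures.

8860 mg

LD = Css × Vd = 39.9 × 222 = 8858 mg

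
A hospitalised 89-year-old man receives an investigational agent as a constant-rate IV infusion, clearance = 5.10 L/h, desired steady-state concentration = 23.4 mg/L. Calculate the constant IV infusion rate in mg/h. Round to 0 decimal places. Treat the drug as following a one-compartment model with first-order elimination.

119 mg/h

At steady state, infusion rate R₀ = Css × CL = 23.4 × 5.100 = 119.3 mg/h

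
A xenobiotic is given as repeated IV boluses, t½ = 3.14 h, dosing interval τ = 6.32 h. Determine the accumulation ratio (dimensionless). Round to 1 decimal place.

k = ln2 / t½ = 0.693147 / 3.14 = 0.2207 h⁻¹
e^(−kτ) = e^(−0.2207 × 6.32) = 0.2479
Accumulation ratio R = 1 / (1 − e^(−kτ)) = 1 / (1 − 0.2479) = 1.330

1.3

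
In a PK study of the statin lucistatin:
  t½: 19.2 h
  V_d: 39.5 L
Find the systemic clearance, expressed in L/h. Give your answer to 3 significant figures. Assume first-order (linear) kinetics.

1.43 L/h

k = ln2 / t½ = 0.693147 / 19.2 = 0.03610 h⁻¹
CL = k × Vd = 0.03610 × 39.5 = 1.426 L/h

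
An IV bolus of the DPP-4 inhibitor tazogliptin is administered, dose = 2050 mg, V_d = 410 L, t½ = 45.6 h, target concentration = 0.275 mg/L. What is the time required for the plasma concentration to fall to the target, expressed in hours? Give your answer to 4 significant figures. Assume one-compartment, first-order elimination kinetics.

190.8 h

C₀ = Dose / Vd = 2050 / 410 = 5.000 mg/L
k = ln2 / t½ = 0.693147 / 45.6 = 0.01520 h⁻¹
t = ln(C₀ / C) / k = ln(5.000 / 0.275) / 0.01520
  = ln(18.18) / 0.01520 = 2.900 / 0.01520 = 190.8 h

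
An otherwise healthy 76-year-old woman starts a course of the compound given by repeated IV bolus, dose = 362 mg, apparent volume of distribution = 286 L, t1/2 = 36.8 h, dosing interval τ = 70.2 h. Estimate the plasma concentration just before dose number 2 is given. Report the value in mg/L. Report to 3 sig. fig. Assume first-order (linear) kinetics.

0.337 mg/L

C₀ per dose = Dose / Vd = 362 / 286 = 1.266 mg/L
k = ln2 / t½ = 0.693147 / 36.8 = 0.01884 h⁻¹
Fraction remaining after one interval: r = e^(−kτ) = e^(−0.01884 × 70.2) = 0.2665
Before dose 2, 1 dose has been given (aged 1τ).
C_trough = C₀ × r = 1.266 × 0.2665 = 0.3374 mg/L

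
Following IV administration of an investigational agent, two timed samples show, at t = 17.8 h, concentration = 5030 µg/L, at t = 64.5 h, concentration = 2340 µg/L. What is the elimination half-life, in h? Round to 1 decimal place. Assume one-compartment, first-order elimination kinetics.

42.3 h

k = ln(C₁/C₂) / (t₂ − t₁) = ln(5030/2340) / (64.5 − 17.8)
  = 0.7653 / 46.70 = 0.01639 h⁻¹
t½ = ln2 / k = 0.693147 / 0.01639 = 42.29 h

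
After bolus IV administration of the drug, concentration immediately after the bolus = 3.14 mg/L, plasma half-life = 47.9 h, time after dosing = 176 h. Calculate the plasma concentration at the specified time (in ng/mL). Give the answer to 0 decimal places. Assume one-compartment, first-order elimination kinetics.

246 ng/mL

k = ln2 / t½ = 0.693147 / 47.9 = 0.01447 h⁻¹
C = C₀ · e^(−k·t) = 3.140 × e^(−0.01447 × 176)
  = 3.140 × 0.07834 = 0.2460 mg/L
Convert: 0.2460 mg/L × 1000 = 246.0 ng/mL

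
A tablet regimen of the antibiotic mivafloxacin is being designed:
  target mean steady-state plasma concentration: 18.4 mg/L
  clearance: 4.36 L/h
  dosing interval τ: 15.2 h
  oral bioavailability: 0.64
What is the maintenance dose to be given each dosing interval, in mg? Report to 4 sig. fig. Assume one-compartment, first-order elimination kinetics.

1905 mg

At steady state, F × (Dose/τ) = Css × CL.
Dose = Css × CL × τ / F = 18.4 × 4.360 × 15.2 / 0.64 = 1905 mg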